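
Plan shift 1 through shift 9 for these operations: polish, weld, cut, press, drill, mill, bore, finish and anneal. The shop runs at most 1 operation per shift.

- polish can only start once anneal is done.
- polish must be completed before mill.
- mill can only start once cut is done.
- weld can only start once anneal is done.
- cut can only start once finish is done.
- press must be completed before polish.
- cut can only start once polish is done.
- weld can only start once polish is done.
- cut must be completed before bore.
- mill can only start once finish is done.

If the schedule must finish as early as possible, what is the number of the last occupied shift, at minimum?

The precedence chain requires at least 4 distinct shifts.
With at most 1 per shift and 9 operations, at least 9 shifts are needed.
9 works (last occupied shift: shift 9): for example cut in shift 5; bore in shift 8; anneal in shift 1; polish in shift 3; weld in shift 7; mill in shift 6; finish in shift 4; press in shift 2; drill in shift 9.

9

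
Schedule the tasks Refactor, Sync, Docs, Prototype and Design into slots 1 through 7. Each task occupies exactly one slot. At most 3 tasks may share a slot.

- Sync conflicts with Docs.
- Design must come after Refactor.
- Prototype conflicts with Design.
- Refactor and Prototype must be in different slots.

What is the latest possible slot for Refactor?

Downstream work caps Refactor at 6.
Refactor at 6 is achievable: Prototype -> 1; Design -> 7; Refactor -> 6; Docs -> 2; Sync -> 1.

6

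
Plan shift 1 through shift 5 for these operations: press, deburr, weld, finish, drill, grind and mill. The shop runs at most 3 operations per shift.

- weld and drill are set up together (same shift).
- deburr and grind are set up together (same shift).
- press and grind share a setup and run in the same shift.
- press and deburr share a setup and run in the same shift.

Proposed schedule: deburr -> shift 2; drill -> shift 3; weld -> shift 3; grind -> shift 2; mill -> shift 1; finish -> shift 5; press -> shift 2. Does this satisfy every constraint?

Yes, all constraints hold

weld and drill are set up together (same shift) — holds.
press and grind share a setup and run in the same shift — holds.
The shop runs at most 3 operations per shift — holds.
press and deburr share a setup and run in the same shift — holds.
deburr and grind are set up together (same shift) — holds.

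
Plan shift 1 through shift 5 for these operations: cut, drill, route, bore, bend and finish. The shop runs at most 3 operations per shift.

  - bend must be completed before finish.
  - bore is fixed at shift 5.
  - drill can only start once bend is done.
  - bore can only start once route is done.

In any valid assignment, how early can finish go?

Precedence pushes finish to at least shift 2.
finish at shift 2 is achievable: cut in shift 1, bore in shift 5, route in shift 1, drill in shift 2, bend in shift 1, finish in shift 2.

shift 2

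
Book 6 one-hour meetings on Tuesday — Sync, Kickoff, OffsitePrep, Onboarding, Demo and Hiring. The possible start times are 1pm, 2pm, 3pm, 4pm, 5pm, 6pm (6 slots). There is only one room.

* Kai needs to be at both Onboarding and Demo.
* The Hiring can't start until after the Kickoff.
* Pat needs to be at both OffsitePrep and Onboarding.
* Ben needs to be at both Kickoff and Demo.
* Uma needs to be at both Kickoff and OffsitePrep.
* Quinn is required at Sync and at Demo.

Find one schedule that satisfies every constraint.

Sync=3pm, Hiring=2pm, Onboarding=5pm, Kickoff=1pm, Demo=6pm, OffsitePrep=4pm

Checking: Kickoff(1pm) before Hiring(2pm); Onboarding(5pm) != Demo(6pm); OffsitePrep(4pm) != Onboarding(5pm); Sync(3pm) != Demo(6pm); Kickoff(1pm) != Demo(6pm); Kickoff(1pm) != OffsitePrep(4pm); max 1 per slot (cap 1).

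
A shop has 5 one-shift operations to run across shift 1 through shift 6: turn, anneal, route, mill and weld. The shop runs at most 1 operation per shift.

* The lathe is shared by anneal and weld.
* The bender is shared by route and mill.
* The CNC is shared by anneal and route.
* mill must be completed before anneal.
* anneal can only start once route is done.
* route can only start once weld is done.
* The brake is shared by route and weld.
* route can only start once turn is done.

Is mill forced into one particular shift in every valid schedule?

No

mill can be shift 1 (e.g. weld in shift 3, anneal in shift 5, mill in shift 1, route in shift 4, turn in shift 2) or shift 2 (e.g. weld -> shift 3, mill -> shift 2, anneal -> shift 5, route -> shift 4, turn -> shift 1).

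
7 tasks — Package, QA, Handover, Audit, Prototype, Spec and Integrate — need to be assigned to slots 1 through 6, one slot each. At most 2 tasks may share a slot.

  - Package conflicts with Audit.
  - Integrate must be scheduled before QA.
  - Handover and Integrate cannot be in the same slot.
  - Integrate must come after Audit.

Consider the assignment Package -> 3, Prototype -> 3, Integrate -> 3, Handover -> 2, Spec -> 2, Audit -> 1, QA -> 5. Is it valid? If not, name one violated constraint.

Integrate must be scheduled before QA — holds.
Package conflicts with Audit — holds.
Handover and Integrate cannot be in the same slot — holds.
At most 2 tasks may share a slot — violated.
Integrate must come after Audit — holds.

No. At most 2 tasks may share a slot is not satisfied.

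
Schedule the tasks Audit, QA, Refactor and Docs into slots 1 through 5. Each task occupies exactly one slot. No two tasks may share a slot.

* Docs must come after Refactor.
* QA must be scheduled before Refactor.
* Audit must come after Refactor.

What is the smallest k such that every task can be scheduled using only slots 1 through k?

The precedence chain requires at least 3 distinct slots.
With at most 1 per slot and 4 tasks, at least 4 slots are needed.
4 works (last occupied slot: 4): for example Refactor -> 2, Audit -> 3, Docs -> 4, QA -> 1.

4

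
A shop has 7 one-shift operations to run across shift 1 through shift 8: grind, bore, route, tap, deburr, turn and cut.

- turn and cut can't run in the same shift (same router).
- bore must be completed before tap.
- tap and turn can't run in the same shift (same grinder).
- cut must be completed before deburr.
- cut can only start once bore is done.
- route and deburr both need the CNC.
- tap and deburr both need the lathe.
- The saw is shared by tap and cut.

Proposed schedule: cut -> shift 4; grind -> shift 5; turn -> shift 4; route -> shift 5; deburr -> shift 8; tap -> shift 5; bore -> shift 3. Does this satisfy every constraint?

bore must be completed before tap — holds.
cut can only start once bore is done — holds.
route and deburr both need the CNC — holds.
turn and cut can't run in the same shift (same router) — violated.
tap and deburr both need the lathe — holds.
cut must be completed before deburr — holds.
The saw is shared by tap and cut — holds.
tap and turn can't run in the same shift (same grinder) — holds.

No. turn and cut can't run in the same shift (same router) is not satisfied.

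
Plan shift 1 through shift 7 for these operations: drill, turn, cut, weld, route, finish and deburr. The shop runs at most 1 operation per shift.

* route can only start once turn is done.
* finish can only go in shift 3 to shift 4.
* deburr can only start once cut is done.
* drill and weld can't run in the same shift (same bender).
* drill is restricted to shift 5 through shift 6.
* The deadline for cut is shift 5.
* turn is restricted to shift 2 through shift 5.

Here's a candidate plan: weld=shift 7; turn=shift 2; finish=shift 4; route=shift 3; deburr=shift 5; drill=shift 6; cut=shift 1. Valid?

route can only start once turn is done — holds.
drill and weld can't run in the same shift (same bender) — holds.
The deadline for cut is shift 5 — holds.
The shop runs at most 1 operation per shift — holds.
finish can only go in shift 3 to shift 4 — holds.
turn is restricted to shift 2 through shift 5 — holds.
drill is restricted to shift 5 through shift 6 — holds.
deburr can only start once cut is done — holds.

Valid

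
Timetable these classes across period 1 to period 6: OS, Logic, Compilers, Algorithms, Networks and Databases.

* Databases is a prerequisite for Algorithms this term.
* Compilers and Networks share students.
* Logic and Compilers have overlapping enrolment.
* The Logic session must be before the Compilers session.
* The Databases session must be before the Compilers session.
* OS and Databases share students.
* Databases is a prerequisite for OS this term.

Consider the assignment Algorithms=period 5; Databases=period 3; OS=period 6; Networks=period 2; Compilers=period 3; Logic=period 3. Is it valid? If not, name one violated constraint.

No — it violates: Logic and Compilers have overlapping enrolment

OS and Databases share students — holds.
Databases is a prerequisite for Algorithms this term — holds.
Databases is a prerequisite for OS this term — holds.
The Logic session must be before the Compilers session — violated.
Logic and Compilers have overlapping enrolment — violated.
The Databases session must be before the Compilers session — violated.
Compilers and Networks share students — holds.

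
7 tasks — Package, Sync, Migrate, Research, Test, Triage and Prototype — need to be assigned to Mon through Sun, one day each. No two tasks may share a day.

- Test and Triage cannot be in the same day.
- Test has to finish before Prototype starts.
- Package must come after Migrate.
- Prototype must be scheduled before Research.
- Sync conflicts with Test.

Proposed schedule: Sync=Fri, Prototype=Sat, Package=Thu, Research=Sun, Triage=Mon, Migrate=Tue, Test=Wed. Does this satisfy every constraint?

Test has to finish before Prototype starts — holds.
Package must come after Migrate — holds.
Test and Triage cannot be in the same day — holds.
Sync conflicts with Test — holds.
Prototype must be scheduled before Research — holds.
No two tasks may share a day — holds.

Valid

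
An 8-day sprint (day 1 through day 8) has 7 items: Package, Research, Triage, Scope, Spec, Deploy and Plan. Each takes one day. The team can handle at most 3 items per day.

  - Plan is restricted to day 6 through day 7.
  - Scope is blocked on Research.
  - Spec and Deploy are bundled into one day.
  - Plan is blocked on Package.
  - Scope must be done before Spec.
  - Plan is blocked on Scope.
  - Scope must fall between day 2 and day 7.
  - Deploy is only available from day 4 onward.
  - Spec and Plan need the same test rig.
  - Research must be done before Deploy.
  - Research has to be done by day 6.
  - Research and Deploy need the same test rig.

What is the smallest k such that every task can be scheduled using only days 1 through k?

The precedence chain requires at least 3 distinct days.
With at most 3 per day and 7 tasks, at least 3 days are needed.
Plan can't be placed before day 6, so the schedule must run through at least day 6.
6 works (last occupied day: day 6): for example Research -> day 1; Triage -> day 1; Package -> day 1; Plan -> day 6; Deploy -> day 4; Scope -> day 2; Spec -> day 4.

6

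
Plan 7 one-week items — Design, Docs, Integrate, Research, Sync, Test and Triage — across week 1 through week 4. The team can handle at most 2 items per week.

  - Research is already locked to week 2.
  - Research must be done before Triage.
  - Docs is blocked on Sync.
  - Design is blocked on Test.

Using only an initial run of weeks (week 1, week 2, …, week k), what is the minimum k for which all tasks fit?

4 weeks

The precedence chain requires at least 2 distinct weeks.
With at most 2 per week and 7 tasks, at least 4 weeks are needed.
Propagating the time windows through the other constraints, Triage can't land before week 3, so the schedule must run through at least week 3.
4 works (last occupied week: week 4): for example Design -> week 2; Integrate -> week 4; Research -> week 2; Triage -> week 3; Test -> week 1; Sync -> week 1; Docs -> week 3.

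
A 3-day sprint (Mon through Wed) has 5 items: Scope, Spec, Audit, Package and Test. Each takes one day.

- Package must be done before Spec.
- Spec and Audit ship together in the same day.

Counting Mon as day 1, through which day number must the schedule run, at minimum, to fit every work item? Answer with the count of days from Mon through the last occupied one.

The precedence chain requires at least 2 distinct days.
2 works (last occupied day: Tue): for example Scope=Mon; Audit=Tue; Package=Mon; Spec=Tue; Test=Mon.

2 days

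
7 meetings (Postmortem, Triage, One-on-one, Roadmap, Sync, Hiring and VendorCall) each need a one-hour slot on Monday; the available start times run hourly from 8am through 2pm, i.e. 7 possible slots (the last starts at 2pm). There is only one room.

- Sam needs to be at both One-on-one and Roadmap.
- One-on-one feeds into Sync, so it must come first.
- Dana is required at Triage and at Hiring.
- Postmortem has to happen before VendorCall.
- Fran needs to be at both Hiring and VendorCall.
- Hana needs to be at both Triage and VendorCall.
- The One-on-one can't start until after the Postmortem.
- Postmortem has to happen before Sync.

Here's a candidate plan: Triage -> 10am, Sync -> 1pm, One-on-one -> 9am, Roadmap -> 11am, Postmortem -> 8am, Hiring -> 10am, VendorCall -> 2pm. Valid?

Invalid. Dana is required at Triage and at Hiring.

Sam needs to be at both One-on-one and Roadmap — holds.
There is only one room — violated.
Fran needs to be at both Hiring and VendorCall — holds.
Hana needs to be at both Triage and VendorCall — holds.
One-on-one feeds into Sync, so it must come first — holds.
Dana is required at Triage and at Hiring — violated.
Postmortem has to happen before VendorCall — holds.
Postmortem has to happen before Sync — holds.
The One-on-one can't start until after the Postmortem — holds.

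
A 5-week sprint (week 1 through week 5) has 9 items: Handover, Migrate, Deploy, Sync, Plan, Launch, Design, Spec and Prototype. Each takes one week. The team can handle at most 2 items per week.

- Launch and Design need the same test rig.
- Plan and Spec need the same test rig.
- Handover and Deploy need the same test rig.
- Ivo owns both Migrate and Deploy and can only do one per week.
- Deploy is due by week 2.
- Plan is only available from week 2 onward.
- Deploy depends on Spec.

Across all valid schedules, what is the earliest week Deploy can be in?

Precedence pushes Deploy to at least week 2; Deploy's own window allows nothing later than week 2.
Deploy at week 2 is achievable: Handover=week 1, Migrate=week 3, Design=week 5, Deploy=week 2, Prototype=week 4, Plan=week 2, Sync=week 3, Launch=week 4, Spec=week 1.

week 2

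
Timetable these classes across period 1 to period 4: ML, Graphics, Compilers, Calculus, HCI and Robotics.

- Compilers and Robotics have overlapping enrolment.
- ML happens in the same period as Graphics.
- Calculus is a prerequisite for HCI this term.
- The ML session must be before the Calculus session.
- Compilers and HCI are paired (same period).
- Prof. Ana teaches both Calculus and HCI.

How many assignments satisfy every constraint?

Splitting on ML: it can be period 1 (9), period 2 (3). Listing each branch's schedules as (Graphics, Compilers, Calculus, HCI, Robotics) by period number:
ML=period 1: (1,3,2,3,1) (1,3,2,3,2) (1,3,2,3,4) (1,4,2,4,1) (1,4,2,4,2) (1,4,2,4,3) (1,4,3,4,1) (1,4,3,4,2) (1,4,3,4,3) — 9.
ML=period 2: (2,4,3,4,1) (2,4,3,4,2) (2,4,3,4,3) — 3.
Summing: 9 + 3 = 12.

12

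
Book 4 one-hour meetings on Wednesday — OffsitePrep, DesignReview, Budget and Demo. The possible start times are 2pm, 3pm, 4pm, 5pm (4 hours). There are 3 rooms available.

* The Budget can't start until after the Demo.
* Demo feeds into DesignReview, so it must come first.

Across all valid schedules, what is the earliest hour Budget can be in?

3pm

Precedence pushes Budget to at least 3pm.
Budget at 3pm is achievable: Demo in 2pm; DesignReview in 3pm; OffsitePrep in 2pm; Budget in 3pm.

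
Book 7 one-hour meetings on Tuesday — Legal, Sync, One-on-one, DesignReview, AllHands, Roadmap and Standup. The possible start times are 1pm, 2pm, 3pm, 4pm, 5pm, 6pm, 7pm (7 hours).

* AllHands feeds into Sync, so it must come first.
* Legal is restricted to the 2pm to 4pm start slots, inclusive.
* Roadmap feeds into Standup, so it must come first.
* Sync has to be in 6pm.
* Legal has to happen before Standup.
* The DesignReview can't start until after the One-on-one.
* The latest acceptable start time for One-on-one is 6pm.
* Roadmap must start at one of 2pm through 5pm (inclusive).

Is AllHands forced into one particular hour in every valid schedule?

No

AllHands can be 1pm (e.g. Roadmap -> 2pm; One-on-one -> 1pm; AllHands -> 1pm; Sync -> 6pm; Legal -> 2pm; Standup -> 3pm; DesignReview -> 2pm) or 2pm (e.g. DesignReview=2pm; Roadmap=2pm; AllHands=2pm; Sync=6pm; Legal=2pm; Standup=3pm; One-on-one=1pm).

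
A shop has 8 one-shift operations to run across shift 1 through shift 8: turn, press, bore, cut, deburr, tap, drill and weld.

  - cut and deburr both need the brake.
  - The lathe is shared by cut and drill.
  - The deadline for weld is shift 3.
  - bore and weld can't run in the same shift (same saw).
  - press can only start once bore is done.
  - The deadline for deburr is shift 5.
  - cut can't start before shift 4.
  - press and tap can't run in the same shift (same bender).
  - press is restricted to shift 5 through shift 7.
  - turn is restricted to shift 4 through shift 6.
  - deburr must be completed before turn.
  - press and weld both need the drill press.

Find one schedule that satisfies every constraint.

deburr=shift 1; bore=shift 2; drill=shift 1; weld=shift 1; turn=shift 4; tap=shift 1; press=shift 5; cut=shift 4

Checking: bore(shift 2) before press(shift 5); deburr(shift 1) before turn(shift 4); bore(shift 2) != weld(shift 1); cut(shift 4) != drill(shift 1); press(shift 5) != tap(shift 1); press(shift 5) != weld(shift 1); cut(shift 4) != deburr(shift 1); deburr=shift 1 in [shift 1,shift 5]; weld=shift 1 in [shift 1,shift 3]; turn=shift 4 in [shift 4,shift 6]; press=shift 5 in [shift 5,shift 7]; cut=shift 4 in [shift 4,shift 8].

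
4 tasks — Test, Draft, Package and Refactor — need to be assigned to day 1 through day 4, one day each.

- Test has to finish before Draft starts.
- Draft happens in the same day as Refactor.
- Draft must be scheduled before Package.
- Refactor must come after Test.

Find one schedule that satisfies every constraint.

Refactor=day 2, Draft=day 2, Package=day 3, Test=day 1

Checking: Draft(day 2) before Package(day 3); Test(day 1) before Draft(day 2); Test(day 1) before Refactor(day 2); Draft = Refactor = day 2.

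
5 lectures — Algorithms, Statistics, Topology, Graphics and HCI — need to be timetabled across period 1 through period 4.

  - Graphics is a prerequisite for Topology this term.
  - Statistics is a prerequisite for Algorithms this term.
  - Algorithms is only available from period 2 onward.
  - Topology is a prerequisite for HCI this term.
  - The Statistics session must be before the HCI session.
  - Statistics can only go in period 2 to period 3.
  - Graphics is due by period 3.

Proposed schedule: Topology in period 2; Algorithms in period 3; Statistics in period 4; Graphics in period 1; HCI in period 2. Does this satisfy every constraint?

No — it violates: The Statistics session must be before the HCI session

Topology is a prerequisite for HCI this term — violated.
Graphics is a prerequisite for Topology this term — holds.
Statistics can only go in period 2 to period 3 — violated.
The Statistics session must be before the HCI session — violated.
Graphics is due by period 3 — holds.
Algorithms is only available from period 2 onward — holds.
Statistics is a prerequisite for Algorithms this term — violated.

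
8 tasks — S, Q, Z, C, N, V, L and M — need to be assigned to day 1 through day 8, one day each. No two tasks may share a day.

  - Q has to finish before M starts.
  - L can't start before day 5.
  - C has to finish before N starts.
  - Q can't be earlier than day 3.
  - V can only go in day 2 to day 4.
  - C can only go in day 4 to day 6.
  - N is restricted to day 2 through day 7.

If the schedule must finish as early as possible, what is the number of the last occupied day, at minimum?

The precedence chain requires at least 2 distinct days.
With at most 1 per day and 8 tasks, at least 8 days are needed.
L can't be placed before day 5, so the schedule must run through at least day 5.
8 works (last occupied day: day 8): for example C -> day 4, M -> day 7, V -> day 2, Q -> day 3, N -> day 6, S -> day 1, Z -> day 8, L -> day 5.

day 8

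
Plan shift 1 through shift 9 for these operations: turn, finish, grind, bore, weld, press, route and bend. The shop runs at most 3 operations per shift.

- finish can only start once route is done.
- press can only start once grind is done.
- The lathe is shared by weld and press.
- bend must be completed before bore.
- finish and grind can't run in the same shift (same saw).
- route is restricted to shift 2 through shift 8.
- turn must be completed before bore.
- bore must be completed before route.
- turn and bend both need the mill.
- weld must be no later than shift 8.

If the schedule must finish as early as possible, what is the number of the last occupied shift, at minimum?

shift 5

The precedence chain requires at least 4 distinct shifts.
With at most 3 per shift and 8 operations, at least 3 shifts are needed.
Could 4 shifts be enough, i.e. nothing placed later than shift 4? No: route's window within 4 shifts is {shift 2, shift 3, shift 4}; bore must come after bend (at shift 1 or later) → {shift 2, shift 3, shift 4}; bend must come before bore (at shift 4 or earlier) → {shift 1, shift 2, shift 3}; turn must come before bore (at shift 4 or earlier) → {shift 1, shift 2, shift 3}; finish must come after route (at shift 2 or later) → {shift 3, shift 4}; route must come before finish (at shift 4 or earlier) → {shift 2, shift 3}; route must come after bore (at shift 2 or later) → {shift 3}; bore must come before route (at shift 3 or earlier) → {shift 2}; bend must come before bore (at shift 2 or earlier) → {shift 1}; turn must come before bore (at shift 2 or earlier) → {shift 1}; bend can't share with turn (shift 1) → nothing is left.
So 4 shifts is not enough.
5 works (last occupied shift: shift 5): for example finish=shift 5; route=shift 4; press=shift 2; turn=shift 1; bend=shift 2; grind=shift 1; weld=shift 1; bore=shift 3.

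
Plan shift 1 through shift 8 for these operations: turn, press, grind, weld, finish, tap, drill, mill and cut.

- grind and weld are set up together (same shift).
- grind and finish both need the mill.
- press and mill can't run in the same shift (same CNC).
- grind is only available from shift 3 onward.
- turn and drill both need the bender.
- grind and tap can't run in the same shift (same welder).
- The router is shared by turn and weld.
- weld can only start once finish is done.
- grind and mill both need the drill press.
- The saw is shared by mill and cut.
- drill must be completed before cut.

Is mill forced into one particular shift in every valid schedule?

No

mill can be shift 1 (e.g. turn=shift 2, weld=shift 3, finish=shift 1, drill=shift 1, press=shift 2, mill=shift 1, grind=shift 3, cut=shift 2, tap=shift 1) or shift 2 (e.g. weld in shift 3, drill in shift 1, tap in shift 1, finish in shift 1, turn in shift 2, cut in shift 3, grind in shift 3, mill in shift 2, press in shift 1).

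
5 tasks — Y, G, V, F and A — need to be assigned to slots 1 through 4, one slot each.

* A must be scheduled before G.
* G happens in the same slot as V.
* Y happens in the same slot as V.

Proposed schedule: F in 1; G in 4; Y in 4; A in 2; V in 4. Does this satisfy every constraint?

Yes

A must be scheduled before G — holds.
Y happens in the same slot as V — holds.
G happens in the same slot as V — holds.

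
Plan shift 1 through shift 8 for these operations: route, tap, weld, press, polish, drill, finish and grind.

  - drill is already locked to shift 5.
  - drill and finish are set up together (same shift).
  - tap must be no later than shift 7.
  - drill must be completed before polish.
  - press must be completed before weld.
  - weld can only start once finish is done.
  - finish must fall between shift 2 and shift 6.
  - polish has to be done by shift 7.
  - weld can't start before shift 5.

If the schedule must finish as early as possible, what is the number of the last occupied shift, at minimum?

The precedence chain requires at least 2 distinct shifts.
Propagating the time windows through the other constraints, weld can't land before shift 6, so the schedule must run through at least shift 6.
6 works (last occupied shift: shift 6): for example finish -> shift 5; drill -> shift 5; grind -> shift 1; weld -> shift 6; press -> shift 1; polish -> shift 6; tap -> shift 1; route -> shift 1.

shift 6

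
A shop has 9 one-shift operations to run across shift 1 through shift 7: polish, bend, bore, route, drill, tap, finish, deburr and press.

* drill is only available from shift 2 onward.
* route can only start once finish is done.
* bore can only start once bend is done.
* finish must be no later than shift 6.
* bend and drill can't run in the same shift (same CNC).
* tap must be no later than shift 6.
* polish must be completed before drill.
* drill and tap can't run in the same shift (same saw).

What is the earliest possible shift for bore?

shift 2

Precedence pushes bore to at least shift 2.
bore at shift 2 is achievable: press=shift 1; tap=shift 1; bend=shift 1; bore=shift 2; drill=shift 2; finish=shift 1; deburr=shift 1; route=shift 2; polish=shift 1.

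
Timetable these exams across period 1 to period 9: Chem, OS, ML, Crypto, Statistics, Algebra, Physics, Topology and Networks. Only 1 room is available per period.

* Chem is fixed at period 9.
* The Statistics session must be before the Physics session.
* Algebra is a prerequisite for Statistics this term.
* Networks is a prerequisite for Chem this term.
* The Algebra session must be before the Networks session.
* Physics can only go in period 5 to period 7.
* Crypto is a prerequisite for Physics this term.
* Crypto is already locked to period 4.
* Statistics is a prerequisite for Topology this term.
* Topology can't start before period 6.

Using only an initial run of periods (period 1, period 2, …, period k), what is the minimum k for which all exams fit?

9

The precedence chain requires at least 3 distinct periods.
With at most 1 per period and 9 exams, at least 9 periods are needed.
Chem can't be placed before period 9, so the schedule must run through at least period 9.
9 works (last occupied period: period 9): for example OS=period 7, Networks=period 3, Physics=period 5, Statistics=period 2, Algebra=period 1, Topology=period 6, ML=period 8, Crypto=period 4, Chem=period 9.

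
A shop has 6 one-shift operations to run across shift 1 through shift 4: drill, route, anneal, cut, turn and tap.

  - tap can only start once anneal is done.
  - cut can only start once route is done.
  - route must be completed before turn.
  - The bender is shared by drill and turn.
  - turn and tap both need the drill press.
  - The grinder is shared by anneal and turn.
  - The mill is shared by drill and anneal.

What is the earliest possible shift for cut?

shift 2

Precedence pushes cut to at least shift 2.
cut at shift 2 is achievable: tap in shift 3, turn in shift 2, route in shift 1, cut in shift 2, anneal in shift 1, drill in shift 3.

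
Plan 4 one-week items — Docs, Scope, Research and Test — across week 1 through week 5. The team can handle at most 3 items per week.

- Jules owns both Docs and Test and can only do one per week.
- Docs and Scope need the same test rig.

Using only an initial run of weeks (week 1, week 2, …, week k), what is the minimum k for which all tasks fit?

2 weeks

With at most 3 per week and 4 tasks, at least 2 weeks are needed.
2 works (last occupied week: week 2): for example Test -> week 2, Docs -> week 1, Research -> week 1, Scope -> week 2.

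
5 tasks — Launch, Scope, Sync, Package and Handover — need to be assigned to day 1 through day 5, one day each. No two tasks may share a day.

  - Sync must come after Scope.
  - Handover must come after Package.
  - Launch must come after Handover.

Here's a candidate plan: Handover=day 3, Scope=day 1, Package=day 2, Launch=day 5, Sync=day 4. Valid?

Valid

Handover must come after Package — holds.
No two tasks may share a day — holds.
Launch must come after Handover — holds.
Sync must come after Scope — holds.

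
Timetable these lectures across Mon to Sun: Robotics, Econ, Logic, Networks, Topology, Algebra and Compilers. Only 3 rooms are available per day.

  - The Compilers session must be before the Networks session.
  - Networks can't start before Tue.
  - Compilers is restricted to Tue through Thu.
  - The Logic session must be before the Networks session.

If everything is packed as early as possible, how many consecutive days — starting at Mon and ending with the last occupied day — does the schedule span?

3 days

The precedence chain requires at least 2 distinct days.
With at most 3 per day and 7 lectures, at least 3 days are needed.
Propagating the time windows through the other constraints, Networks can't land before Wed — that is day 3 counting from Mon — so the schedule must run through at least 3 days.
3 works (last occupied day: Wed): for example Compilers=Tue, Algebra=Tue, Robotics=Mon, Topology=Tue, Econ=Mon, Logic=Mon, Networks=Wed.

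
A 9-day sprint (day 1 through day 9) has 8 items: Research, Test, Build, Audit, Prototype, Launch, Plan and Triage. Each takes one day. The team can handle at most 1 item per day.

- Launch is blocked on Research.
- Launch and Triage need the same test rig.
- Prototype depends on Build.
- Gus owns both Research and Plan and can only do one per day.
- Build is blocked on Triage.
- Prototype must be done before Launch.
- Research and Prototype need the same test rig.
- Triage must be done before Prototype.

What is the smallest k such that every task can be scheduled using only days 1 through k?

8

The precedence chain requires at least 4 distinct days.
With at most 1 per day and 8 tasks, at least 8 days are needed.
8 works (last occupied day: day 8): for example Test -> day 6; Build -> day 2; Plan -> day 8; Audit -> day 7; Triage -> day 1; Launch -> day 5; Research -> day 4; Prototype -> day 3.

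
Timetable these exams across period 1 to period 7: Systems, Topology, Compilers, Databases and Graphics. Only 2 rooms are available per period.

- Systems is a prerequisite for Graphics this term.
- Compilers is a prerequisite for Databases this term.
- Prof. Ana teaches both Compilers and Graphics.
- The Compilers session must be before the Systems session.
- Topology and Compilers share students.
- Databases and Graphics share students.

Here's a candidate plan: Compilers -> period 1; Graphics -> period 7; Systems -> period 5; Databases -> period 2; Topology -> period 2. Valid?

Only 2 rooms are available per period — holds.
Prof. Ana teaches both Compilers and Graphics — holds.
The Compilers session must be before the Systems session — holds.
Systems is a prerequisite for Graphics this term — holds.
Compilers is a prerequisite for Databases this term — holds.
Databases and Graphics share students — holds.
Topology and Compilers share students — holds.

Yes, all constraints hold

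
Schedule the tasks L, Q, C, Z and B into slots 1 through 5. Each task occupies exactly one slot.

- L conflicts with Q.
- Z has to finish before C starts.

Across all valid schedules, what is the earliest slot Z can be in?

Downstream work caps Z at 4.
Z at 1 is achievable: C=2; Z=1; Q=2; B=1; L=1.

1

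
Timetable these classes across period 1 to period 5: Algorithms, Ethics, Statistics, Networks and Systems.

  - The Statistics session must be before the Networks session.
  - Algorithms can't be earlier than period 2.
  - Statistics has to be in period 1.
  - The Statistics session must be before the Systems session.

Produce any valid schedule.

Systems in period 2, Ethics in period 1, Algorithms in period 2, Statistics in period 1, Networks in period 2

Checking: Statistics(period 1) before Systems(period 2); Statistics(period 1) before Networks(period 2); Statistics=period 1 in [period 1,period 1]; Algorithms=period 2 in [period 2,period 5].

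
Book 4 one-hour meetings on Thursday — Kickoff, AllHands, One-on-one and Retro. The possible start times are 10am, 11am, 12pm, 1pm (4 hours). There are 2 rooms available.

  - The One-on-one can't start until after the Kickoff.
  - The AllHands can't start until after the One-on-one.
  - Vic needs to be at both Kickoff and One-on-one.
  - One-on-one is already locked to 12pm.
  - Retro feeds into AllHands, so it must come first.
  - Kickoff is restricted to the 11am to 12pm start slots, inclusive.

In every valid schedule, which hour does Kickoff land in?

11am

Kickoff's window is 11am–12pm.
One-on-one is fixed at 12pm, and Kickoff can't share a hour with One-on-one.
So Kickoff must be 11am.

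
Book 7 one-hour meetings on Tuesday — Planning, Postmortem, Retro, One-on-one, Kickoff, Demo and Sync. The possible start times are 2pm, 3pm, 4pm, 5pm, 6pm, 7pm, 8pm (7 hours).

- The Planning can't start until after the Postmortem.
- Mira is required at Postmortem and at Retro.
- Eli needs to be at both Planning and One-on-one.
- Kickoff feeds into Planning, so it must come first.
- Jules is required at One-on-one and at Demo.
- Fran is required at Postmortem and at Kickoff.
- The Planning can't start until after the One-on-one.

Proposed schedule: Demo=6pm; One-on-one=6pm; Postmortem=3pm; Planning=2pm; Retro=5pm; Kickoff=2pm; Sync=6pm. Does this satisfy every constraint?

No — it violates: The Planning can't start until after the One-on-one

Fran is required at Postmortem and at Kickoff — holds.
The Planning can't start until after the Postmortem — violated.
The Planning can't start until after the One-on-one — violated.
Mira is required at Postmortem and at Retro — holds.
Kickoff feeds into Planning, so it must come first — violated.
Eli needs to be at both Planning and One-on-one — holds.
Jules is required at One-on-one and at Demo — violated.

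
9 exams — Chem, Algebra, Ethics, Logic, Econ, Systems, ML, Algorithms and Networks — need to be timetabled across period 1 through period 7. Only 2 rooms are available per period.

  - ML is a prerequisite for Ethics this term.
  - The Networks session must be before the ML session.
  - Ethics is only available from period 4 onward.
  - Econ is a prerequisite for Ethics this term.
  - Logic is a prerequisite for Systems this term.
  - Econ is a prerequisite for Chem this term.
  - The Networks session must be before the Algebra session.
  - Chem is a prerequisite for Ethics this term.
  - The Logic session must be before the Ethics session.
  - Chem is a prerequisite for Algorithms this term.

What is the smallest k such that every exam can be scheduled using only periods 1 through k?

5

The precedence chain requires at least 3 distinct periods.
With at most 2 per period and 9 exams, at least 5 periods are needed.
Ethics can't be placed before period 4, so the schedule must run through at least period 4.
5 works (last occupied period: period 5): for example Systems -> period 4, Logic -> period 1, Networks -> period 2, Chem -> period 2, Ethics -> period 4, ML -> period 3, Algorithms -> period 5, Econ -> period 1, Algebra -> period 3.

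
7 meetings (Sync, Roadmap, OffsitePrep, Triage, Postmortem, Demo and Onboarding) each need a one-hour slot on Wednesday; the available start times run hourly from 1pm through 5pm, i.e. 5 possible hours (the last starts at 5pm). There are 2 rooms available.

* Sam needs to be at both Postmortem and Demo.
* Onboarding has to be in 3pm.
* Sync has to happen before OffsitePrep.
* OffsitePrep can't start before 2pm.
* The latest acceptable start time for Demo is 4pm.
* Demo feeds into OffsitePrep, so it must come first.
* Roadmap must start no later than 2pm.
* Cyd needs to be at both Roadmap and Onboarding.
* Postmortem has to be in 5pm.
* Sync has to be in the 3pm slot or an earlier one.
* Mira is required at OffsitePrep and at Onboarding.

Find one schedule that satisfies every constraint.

Demo -> 2pm; Sync -> 1pm; OffsitePrep -> 4pm; Triage -> 2pm; Roadmap -> 1pm; Onboarding -> 3pm; Postmortem -> 5pm

Checking: Demo(2pm) before OffsitePrep(4pm); Sync(1pm) before OffsitePrep(4pm); Roadmap(1pm) != Onboarding(3pm); OffsitePrep(4pm) != Onboarding(3pm); Postmortem(5pm) != Demo(2pm); Sync=1pm in [1pm,3pm]; Demo=2pm in [1pm,4pm]; OffsitePrep=4pm in [2pm,5pm]; Onboarding=3pm in [3pm,3pm]; Postmortem=5pm in [5pm,5pm]; Roadmap=1pm in [1pm,2pm]; max 2 per hour (cap 2).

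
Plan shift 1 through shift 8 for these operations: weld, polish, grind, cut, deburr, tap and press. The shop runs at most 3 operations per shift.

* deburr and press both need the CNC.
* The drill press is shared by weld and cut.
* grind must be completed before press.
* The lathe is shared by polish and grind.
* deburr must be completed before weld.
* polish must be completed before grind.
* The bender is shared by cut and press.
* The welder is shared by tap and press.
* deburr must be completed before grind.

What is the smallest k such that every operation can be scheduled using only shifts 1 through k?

The precedence chain requires at least 3 distinct shifts.
With at most 3 per shift and 7 operations, at least 3 shifts are needed.
3 works (last occupied shift: shift 3): for example tap in shift 2; deburr in shift 1; polish in shift 1; cut in shift 1; press in shift 3; weld in shift 2; grind in shift 2.

3 shifts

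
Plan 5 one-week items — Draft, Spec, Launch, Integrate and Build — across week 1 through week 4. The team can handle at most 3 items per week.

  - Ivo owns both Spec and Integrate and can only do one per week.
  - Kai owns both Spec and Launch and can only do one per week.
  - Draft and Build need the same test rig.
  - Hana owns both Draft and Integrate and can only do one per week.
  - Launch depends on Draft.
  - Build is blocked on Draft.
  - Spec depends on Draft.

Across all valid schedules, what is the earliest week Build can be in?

week 2

Precedence pushes Build to at least week 2.
Build at week 2 is achievable: Build in week 2; Spec in week 2; Launch in week 3; Draft in week 1; Integrate in week 3.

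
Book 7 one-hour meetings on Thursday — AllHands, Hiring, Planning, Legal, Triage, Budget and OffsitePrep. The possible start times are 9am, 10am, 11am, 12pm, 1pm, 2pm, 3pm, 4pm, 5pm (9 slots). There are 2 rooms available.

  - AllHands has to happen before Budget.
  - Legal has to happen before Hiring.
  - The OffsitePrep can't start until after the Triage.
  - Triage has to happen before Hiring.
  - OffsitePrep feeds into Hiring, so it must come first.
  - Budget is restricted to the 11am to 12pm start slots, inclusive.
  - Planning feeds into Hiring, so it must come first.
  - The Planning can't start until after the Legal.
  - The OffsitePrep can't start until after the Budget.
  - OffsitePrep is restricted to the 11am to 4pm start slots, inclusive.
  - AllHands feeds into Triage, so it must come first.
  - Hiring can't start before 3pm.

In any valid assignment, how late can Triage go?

Precedence pushes Triage to at least 10am; downstream work caps Triage at 3pm.
Triage at 3pm is achievable: Triage in 3pm; Hiring in 5pm; AllHands in 9am; Legal in 9am; OffsitePrep in 4pm; Planning in 10am; Budget in 11am.

3pm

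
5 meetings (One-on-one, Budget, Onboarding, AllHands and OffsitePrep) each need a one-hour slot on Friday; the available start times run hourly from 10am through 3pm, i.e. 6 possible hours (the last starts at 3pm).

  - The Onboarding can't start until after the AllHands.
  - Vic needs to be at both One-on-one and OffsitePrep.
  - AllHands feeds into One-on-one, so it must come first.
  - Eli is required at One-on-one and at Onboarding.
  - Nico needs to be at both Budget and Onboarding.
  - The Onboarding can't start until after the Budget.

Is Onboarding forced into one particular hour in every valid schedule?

Onboarding can be 11am (e.g. Budget in 10am, OffsitePrep in 10am, AllHands in 10am, Onboarding in 11am, One-on-one in 12pm) or 12pm (e.g. Budget=10am; OffsitePrep=10am; AllHands=10am; One-on-one=11am; Onboarding=12pm).

No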